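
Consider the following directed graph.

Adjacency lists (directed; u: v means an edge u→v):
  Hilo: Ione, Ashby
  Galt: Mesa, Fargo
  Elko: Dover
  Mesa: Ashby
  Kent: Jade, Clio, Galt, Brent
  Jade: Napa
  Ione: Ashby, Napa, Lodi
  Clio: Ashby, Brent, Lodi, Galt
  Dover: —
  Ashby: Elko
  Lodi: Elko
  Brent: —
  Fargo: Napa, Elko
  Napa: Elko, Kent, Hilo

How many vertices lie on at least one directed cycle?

8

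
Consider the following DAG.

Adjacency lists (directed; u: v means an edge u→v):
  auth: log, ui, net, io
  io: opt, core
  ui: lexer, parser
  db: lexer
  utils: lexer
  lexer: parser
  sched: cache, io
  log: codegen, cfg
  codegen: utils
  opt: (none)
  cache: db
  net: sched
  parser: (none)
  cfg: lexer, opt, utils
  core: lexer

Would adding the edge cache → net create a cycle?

Adding cache→net creates a cycle iff net can already reach cache.
Path from net: net → sched → cache.
So net → … → cache → net is a cycle.

Yes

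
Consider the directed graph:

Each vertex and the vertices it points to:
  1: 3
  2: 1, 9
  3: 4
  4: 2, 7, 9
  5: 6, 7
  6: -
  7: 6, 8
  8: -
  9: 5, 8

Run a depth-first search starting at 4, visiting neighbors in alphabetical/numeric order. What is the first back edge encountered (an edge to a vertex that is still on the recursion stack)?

3->4

DFS from 4 (visiting neighbors in alphabetical/numeric order); mark gray on enter, black on exit:
4 gray
  2 gray
    1 gray
      3 gray
        3→4: 4 is gray → back edge
First back edge: 3 → 4.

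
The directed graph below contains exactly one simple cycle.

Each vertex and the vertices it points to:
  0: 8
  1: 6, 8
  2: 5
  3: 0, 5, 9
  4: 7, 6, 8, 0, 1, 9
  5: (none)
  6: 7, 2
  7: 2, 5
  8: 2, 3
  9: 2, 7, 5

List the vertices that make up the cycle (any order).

0, 3, 8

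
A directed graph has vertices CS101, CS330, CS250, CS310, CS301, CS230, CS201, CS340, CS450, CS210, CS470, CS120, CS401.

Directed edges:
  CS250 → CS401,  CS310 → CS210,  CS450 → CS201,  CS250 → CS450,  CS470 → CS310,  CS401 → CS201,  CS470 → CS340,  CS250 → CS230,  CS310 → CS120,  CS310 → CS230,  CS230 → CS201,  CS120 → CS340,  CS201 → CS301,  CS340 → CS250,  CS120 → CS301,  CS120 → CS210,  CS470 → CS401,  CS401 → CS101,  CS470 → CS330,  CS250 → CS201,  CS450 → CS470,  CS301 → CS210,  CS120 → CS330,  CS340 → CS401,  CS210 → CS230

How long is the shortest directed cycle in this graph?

For each vertex v, BFS finds the shortest path from v back to v.
The shortest such closed walk is CS470 → CS340 → CS250 → CS450 → CS470, length 4.

4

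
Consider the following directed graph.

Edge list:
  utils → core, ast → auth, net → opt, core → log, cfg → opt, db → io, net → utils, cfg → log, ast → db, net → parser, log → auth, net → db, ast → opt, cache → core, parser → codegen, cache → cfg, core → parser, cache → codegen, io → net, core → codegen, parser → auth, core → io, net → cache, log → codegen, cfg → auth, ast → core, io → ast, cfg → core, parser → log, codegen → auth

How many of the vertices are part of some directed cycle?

8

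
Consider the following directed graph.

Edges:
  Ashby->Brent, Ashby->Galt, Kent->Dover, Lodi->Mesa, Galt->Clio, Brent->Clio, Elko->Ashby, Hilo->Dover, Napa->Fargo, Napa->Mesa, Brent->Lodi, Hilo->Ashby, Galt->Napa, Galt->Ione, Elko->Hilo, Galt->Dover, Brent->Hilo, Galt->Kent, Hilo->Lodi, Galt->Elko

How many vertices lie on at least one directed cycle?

5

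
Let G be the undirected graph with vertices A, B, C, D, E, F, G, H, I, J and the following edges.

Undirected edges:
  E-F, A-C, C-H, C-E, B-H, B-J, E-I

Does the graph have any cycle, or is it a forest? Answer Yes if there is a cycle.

No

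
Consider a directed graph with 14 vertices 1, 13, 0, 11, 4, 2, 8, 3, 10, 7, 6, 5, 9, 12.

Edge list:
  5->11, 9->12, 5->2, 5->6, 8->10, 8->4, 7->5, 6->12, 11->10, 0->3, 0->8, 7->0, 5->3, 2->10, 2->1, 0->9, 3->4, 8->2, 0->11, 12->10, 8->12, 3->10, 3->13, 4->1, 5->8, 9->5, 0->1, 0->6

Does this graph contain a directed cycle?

No

DFS with white/gray/black marking, starting from 1:
1 gray
1 black
13 gray
13 black
0 gray
  8 gray
    2 gray
      2→1: 1 black — skip
      10 gray
      10 black
    2 black
    8→10: 10 black — skip
    12 gray
      12→10: 10 black — skip
    12 black
    4 gray
      4→1: 1 black — skip
    4 black
  8 black
  9 gray
    9→12: 12 black — skip
    5 gray
      5→8: 8 black — skip
      3 gray
        3→10: 10 black — skip
        3→4: 4 black — skip
        3→13: 13 black — skip
      3 black
      6 gray
        6→12: 12 black — skip
      6 black
      11 gray
        11→10: 10 black — skip
      11 black
      5→2: 2 black — skip
    5 black
  9 black
  0→1: 1 black — skip
  0→6: 6 black — skip
  0→11: 11 black — skip
  0→3: 3 black — skip
0 black
7 gray
  7→5: 5 black — skip
  7→0: 0 black — skip
7 black
Every edge goes to a white or black vertex — no back edge, so the graph is acyclic.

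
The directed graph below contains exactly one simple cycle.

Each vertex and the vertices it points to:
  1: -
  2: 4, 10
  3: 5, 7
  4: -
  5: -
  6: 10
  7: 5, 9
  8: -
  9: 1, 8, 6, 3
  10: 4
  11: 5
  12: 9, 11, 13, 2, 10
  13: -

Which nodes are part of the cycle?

3, 7, 9

DFS with gray/black marking from 9:
9 gray
  1 gray
  1 black
  8 gray
  8 black
  6 gray
    10 gray
      4 gray
      4 black
    10 black
  6 black
  3 gray
    5 gray
    5 black
    7 gray
      7→5: 5 black — skip
      7→9: 9 is gray → back edge
Back edge closes the cycle 9 → 3 → 7 → 9; its vertices are {3, 7, 9}.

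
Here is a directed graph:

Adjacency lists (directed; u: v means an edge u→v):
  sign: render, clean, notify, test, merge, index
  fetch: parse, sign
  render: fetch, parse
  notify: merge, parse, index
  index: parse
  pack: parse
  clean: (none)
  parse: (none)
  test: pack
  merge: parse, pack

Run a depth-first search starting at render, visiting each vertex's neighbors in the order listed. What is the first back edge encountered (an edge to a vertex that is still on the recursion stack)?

DFS from render (visiting each vertex's neighbors in the order listed); mark gray on enter, black on exit:
render gray
  fetch gray
    parse gray
    parse black
    sign gray
      sign→render: render is gray → back edge
First back edge: sign → render.

sign→render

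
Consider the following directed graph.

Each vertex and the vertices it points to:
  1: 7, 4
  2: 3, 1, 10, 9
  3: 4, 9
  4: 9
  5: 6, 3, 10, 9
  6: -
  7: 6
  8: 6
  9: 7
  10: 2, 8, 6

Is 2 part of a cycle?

Yes

2 is on a cycle iff 2 can reach itself via ≥1 edge.
2 → 10 → 2 — yes.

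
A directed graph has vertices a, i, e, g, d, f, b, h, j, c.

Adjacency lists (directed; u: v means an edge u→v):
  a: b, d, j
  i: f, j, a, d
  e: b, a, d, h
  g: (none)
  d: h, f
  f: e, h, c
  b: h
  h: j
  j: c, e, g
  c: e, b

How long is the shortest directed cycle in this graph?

3

For each vertex v, BFS finds the shortest path from v back to v.
The shortest such closed walk is f → e → d → f, length 3.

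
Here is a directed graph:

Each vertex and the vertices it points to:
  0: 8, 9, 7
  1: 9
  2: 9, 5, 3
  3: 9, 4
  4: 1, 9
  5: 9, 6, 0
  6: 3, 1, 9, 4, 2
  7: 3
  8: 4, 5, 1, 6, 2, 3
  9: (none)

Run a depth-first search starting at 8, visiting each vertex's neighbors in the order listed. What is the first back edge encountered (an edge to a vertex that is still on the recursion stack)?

2->5

DFS from 8 (visiting each vertex's neighbors in the order listed); mark gray on enter, black on exit:
8 gray
  4 gray
    1 gray
      9 gray
      9 black
    1 black
    4→9: 9 black — skip
  4 black
  5 gray
    5→9: 9 black — skip
    6 gray
      3 gray
        3→9: 9 black — skip
        3→4: 4 black — skip
      3 black
      6→1: 1 black — skip
      6→9: 9 black — skip
      6→4: 4 black — skip
      2 gray
        2→9: 9 black — skip
        2→5: 5 is gray → back edge
First back edge: 2 → 5.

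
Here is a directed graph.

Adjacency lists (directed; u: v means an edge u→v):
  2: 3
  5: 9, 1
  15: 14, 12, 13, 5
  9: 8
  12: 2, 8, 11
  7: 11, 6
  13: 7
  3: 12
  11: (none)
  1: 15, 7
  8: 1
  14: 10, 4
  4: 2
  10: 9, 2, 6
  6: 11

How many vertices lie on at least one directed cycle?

11

A vertex is on a directed cycle iff it belongs to a strongly connected component of size ≥ 2 (or has a self-loop).
The vertices on cycles are {1, 2, 3, 4, 5, 8, 9, 10, 12, 14, 15} — 11 in total.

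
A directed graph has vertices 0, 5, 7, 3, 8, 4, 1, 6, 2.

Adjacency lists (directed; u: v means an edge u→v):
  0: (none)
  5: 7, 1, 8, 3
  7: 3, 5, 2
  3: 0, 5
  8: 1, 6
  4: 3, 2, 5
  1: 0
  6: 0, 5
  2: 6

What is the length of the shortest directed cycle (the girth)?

For each vertex v, BFS finds the shortest path from v back to v.
The shortest such closed walk is 5 → 7 → 5, length 2.

2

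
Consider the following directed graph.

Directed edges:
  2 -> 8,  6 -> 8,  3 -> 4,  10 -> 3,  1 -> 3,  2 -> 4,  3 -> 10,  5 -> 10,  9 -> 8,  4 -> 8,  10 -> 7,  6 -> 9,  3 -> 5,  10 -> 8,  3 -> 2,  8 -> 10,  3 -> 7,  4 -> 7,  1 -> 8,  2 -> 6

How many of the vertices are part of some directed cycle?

8

A vertex is on a directed cycle iff it belongs to a strongly connected component of size ≥ 2 (or has a self-loop).
The vertices on cycles are {2, 3, 4, 5, 6, 8, 9, 10} — 8 in total.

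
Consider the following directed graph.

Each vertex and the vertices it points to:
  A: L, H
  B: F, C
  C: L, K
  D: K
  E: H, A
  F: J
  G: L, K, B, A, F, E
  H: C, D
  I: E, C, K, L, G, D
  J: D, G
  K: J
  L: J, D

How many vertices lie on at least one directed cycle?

11

A vertex is on a directed cycle iff it belongs to a strongly connected component of size ≥ 2 (or has a self-loop).
The vertices on cycles are {A, B, C, D, E, F, G, H, J, K, L} — 11 in total.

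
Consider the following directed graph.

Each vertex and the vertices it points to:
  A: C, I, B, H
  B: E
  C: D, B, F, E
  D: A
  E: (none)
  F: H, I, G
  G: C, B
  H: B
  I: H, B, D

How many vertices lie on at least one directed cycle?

A vertex is on a directed cycle iff it belongs to a strongly connected component of size ≥ 2 (or has a self-loop).
The vertices on cycles are {A, C, D, F, G, I} — 6 in total.

6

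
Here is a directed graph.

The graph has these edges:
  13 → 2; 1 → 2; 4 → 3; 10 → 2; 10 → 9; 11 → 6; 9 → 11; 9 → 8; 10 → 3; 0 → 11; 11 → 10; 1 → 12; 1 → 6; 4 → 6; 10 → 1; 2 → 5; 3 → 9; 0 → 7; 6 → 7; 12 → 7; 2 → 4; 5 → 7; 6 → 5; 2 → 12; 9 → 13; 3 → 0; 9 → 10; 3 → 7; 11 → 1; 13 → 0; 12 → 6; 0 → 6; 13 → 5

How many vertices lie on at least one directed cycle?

9

A vertex is on a directed cycle iff it belongs to a strongly connected component of size ≥ 2 (or has a self-loop).
The vertices on cycles are {0, 1, 2, 3, 4, 9, 10, 11, 13} — 9 in total.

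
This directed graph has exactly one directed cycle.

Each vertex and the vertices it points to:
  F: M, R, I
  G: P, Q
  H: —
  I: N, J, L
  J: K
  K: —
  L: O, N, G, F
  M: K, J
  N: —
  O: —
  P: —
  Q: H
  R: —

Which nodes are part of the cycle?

DFS with gray/black marking from I:
I gray
  N gray
  N black
  J gray
    K gray
    K black
  J black
  L gray
    O gray
    O black
    L→N: N black — skip
    G gray
      P gray
      P black
      Q gray
        H gray
        H black
      Q black
    G black
    F gray
      M gray
        M→K: K black — skip
        M→J: J black — skip
      M black
      R gray
      R black
      F→I: I is gray → back edge
Back edge closes the cycle I → L → F → I; its vertices are {F, I, L}.

F, I, L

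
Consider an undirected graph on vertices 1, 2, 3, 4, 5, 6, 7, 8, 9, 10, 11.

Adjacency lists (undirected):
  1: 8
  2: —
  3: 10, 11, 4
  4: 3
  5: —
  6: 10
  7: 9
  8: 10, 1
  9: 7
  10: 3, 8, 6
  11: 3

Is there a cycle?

No

DFS, tracking each vertex's parent; an edge to a visited non-parent vertex closes a cycle.
Start from 10:
visit 10 (parent –)
  visit 3 (parent 10)
    3–10: parent, skip
    visit 11 (parent 3)
      11–3: parent, skip
    visit 4 (parent 3)
      4–3: parent, skip
  visit 8 (parent 10)
    8–10: parent, skip
    visit 1 (parent 8)
      1–8: parent, skip
  visit 6 (parent 10)
    6–10: parent, skip
visit 2 (parent –)
visit 5 (parent –)
visit 7 (parent –)
  visit 9 (parent 7)
    9–7: parent, skip
No non-parent visited neighbor found — the graph is a forest.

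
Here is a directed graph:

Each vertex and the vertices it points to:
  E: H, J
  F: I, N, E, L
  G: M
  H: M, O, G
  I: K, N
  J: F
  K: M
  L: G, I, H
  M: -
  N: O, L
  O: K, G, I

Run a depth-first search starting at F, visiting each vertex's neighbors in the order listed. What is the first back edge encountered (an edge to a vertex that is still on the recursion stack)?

O->I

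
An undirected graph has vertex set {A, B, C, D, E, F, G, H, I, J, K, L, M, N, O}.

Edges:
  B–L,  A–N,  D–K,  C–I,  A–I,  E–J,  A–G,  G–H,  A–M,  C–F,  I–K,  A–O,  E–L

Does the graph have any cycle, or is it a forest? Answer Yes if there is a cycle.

No

DFS, tracking each vertex's parent; an edge to a visited non-parent vertex closes a cycle.
Start from L:
visit L (parent –)
  visit B (parent L)
    B–L: parent, skip
  visit E (parent L)
    E–L: parent, skip
    visit J (parent E)
      J–E: parent, skip
visit A (parent –)
  visit N (parent A)
    N–A: parent, skip
  visit M (parent A)
    M–A: parent, skip
  visit G (parent A)
    G–A: parent, skip
    visit H (parent G)
      H–G: parent, skip
  visit O (parent A)
    O–A: parent, skip
  visit I (parent A)
    I–A: parent, skip
    visit K (parent I)
      K–I: parent, skip
      visit D (parent K)
        D–K: parent, skip
    visit C (parent I)
      visit F (parent C)
        F–C: parent, skip
      C–I: parent, skip
No non-parent visited neighbor found — the graph is a forest.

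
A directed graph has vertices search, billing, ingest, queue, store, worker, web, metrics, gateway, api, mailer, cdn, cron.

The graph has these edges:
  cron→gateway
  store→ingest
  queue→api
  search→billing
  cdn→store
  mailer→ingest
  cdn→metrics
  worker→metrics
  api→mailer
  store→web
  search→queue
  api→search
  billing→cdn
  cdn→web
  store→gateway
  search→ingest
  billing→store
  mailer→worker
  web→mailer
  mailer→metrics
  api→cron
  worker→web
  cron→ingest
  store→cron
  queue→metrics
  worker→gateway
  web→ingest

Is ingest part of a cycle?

No

ingest lies on a cycle iff there is a path from ingest back to itself.
Exploring from ingest, it never reaches itself; equivalently, its strongly connected component is a singleton.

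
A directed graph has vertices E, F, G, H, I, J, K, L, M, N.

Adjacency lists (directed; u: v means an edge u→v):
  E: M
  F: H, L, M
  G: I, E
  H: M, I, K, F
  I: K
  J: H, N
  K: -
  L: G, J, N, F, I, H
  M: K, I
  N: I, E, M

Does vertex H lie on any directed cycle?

H is on a cycle iff H can reach itself via ≥1 edge.
H → F → H — yes.

Yes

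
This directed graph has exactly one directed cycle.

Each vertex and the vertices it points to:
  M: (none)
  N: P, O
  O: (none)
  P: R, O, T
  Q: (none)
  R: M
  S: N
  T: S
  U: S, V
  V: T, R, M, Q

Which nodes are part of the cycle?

DFS with gray/black marking from S:
S gray
  N gray
    P gray
      R gray
        M gray
        M black
      R black
      O gray
      O black
      T gray
        T→S: S is gray → back edge
Back edge closes the cycle S → N → P → T → S; its vertices are {N, P, S, T}.

N, P, S, T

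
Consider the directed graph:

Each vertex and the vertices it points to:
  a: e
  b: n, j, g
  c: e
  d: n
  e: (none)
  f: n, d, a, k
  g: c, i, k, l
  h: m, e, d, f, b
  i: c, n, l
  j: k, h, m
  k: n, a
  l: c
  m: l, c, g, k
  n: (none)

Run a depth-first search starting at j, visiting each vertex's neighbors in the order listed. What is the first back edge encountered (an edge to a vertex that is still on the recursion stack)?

DFS from j (visiting each vertex's neighbors in the order listed); mark gray on enter, black on exit:
j gray
  k gray
    n gray
    n black
    a gray
      e gray
      e black
    a black
  k black
  h gray
    m gray
      l gray
        c gray
          c→e: e black — skip
        c black
      l black
      m→c: c black — skip
      g gray
        g→c: c black — skip
        i gray
          i→c: c black — skip
          i→n: n black — skip
          i→l: l black — skip
        i black
        g→k: k black — skip
        g→l: l black — skip
      g black
      m→k: k black — skip
    m black
    h→e: e black — skip
    d gray
      d→n: n black — skip
    d black
    f gray
      f→n: n black — skip
      f→d: d black — skip
      f→a: a black — skip
      f→k: k black — skip
    f black
    b gray
      b→n: n black — skip
      b→j: j is gray → back edge
First back edge: b → j.

b->j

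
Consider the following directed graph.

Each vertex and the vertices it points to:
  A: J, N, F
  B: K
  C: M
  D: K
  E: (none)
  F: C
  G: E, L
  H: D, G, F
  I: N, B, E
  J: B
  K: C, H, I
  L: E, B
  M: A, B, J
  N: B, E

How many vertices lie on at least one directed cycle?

13

A vertex is on a directed cycle iff it belongs to a strongly connected component of size ≥ 2 (or has a self-loop).
The vertices on cycles are {A, B, C, D, F, G, H, I, J, K, L, M, N} — 13 in total.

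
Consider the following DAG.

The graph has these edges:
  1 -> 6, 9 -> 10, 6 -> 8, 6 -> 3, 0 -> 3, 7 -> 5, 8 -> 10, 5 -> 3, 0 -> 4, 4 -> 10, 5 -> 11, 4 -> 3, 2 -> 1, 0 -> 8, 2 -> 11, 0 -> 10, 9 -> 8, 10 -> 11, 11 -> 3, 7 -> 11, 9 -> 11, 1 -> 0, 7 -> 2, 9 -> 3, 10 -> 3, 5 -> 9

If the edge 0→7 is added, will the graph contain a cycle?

Yes

Adding 0→7 creates a cycle iff 7 can already reach 0.
Path from 7: 7 → 2 → 1 → 0.
So 7 → … → 0 → 7 is a cycle.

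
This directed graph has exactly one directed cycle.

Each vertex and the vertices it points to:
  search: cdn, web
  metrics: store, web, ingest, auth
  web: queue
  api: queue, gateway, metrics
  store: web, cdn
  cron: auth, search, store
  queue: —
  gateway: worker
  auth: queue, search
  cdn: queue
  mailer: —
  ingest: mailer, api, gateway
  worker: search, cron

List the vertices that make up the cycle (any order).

api, ingest, metrics

DFS with gray/black marking from ingest:
ingest gray
  mailer gray
  mailer black
  api gray
    queue gray
    queue black
    gateway gray
      worker gray
        search gray
          cdn gray
            cdn→queue: queue black — skip
          cdn black
          web gray
            web→queue: queue black — skip
          web black
        search black
        cron gray
          auth gray
            auth→queue: queue black — skip
            auth→search: search black — skip
          auth black
          cron→search: search black — skip
          store gray
            store→web: web black — skip
            store→cdn: cdn black — skip
          store black
        cron black
      worker black
    gateway black
    metrics gray
      metrics→store: store black — skip
      metrics→web: web black — skip
      metrics→ingest: ingest is gray → back edge
Back edge closes the cycle ingest → api → metrics → ingest; its vertices are {api, ingest, metrics}.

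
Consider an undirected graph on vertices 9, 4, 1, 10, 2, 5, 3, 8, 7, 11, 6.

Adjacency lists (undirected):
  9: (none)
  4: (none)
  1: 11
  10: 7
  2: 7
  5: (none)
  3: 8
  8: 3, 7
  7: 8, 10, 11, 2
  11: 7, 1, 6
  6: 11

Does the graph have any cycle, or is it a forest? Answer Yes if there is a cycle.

No

DFS, tracking each vertex's parent; an edge to a visited non-parent vertex closes a cycle.
Start from 5:
visit 5 (parent –)
visit 9 (parent –)
visit 4 (parent –)
visit 1 (parent –)
  visit 11 (parent 1)
    visit 7 (parent 11)
      visit 8 (parent 7)
        visit 3 (parent 8)
          3–8: parent, skip
        8–7: parent, skip
      visit 10 (parent 7)
        10–7: parent, skip
      7–11: parent, skip
      visit 2 (parent 7)
        2–7: parent, skip
    11–1: parent, skip
    visit 6 (parent 11)
      6–11: parent, skip
No non-parent visited neighbor found — the graph is a forest.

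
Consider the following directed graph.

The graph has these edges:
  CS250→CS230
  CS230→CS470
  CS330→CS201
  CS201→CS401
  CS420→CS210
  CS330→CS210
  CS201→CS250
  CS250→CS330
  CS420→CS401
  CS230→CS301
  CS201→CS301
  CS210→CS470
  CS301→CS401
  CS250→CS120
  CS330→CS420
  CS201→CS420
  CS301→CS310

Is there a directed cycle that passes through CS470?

No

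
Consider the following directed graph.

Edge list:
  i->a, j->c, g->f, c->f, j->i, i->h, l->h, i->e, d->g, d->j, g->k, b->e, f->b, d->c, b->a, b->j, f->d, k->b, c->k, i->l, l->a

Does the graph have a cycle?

Yes

DFS with white/gray/black marking, starting from i:
i gray
  l gray
    a gray
    a black
    h gray
    h black
  l black
  i→h: h black — skip
  i→a: a black — skip
  e gray
  e black
i black
g gray
  f gray
    b gray
      b→a: a black — skip
      j gray
        c gray
          k gray
            k→b: b is gray → back edge
Back edge found, so a cycle exists: b → j → c → k → b.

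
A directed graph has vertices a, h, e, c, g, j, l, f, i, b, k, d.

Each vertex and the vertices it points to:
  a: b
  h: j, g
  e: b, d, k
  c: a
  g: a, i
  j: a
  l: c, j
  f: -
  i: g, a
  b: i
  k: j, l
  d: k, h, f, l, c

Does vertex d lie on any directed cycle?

d lies on a cycle iff there is a path from d back to itself.
Exploring from d, it never reaches itself; equivalently, its strongly connected component is a singleton.

No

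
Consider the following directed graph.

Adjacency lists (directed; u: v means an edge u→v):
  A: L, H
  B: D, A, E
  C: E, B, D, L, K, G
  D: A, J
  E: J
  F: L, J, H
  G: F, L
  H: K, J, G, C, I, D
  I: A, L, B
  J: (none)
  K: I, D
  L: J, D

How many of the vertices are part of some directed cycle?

A vertex is on a directed cycle iff it belongs to a strongly connected component of size ≥ 2 (or has a self-loop).
The vertices on cycles are {A, B, C, D, F, G, H, I, K, L} — 10 in total.

10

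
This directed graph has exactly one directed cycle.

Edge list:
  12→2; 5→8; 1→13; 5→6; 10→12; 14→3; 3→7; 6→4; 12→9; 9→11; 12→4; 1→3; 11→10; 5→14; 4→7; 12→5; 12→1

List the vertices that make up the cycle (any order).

DFS with gray/black marking from 12:
12 gray
  1 gray
    13 gray
    13 black
    3 gray
      7 gray
      7 black
    3 black
  1 black
  9 gray
    11 gray
      10 gray
        10→12: 12 is gray → back edge
Back edge closes the cycle 12 → 9 → 11 → 10 → 12; its vertices are {9, 10, 11, 12}.

9, 10, 11, 12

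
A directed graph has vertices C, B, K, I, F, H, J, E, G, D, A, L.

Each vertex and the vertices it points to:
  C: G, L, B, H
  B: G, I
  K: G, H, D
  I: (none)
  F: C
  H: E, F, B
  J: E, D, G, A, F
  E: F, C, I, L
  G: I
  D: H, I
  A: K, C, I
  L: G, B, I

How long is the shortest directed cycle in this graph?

3

For each vertex v, BFS finds the shortest path from v back to v.
The shortest such closed walk is F → C → H → F, length 3.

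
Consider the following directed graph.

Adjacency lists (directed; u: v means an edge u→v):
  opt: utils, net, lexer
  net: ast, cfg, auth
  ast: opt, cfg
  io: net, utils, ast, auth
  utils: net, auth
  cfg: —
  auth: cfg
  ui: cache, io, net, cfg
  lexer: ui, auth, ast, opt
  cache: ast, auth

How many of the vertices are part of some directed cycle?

8

A vertex is on a directed cycle iff it belongs to a strongly connected component of size ≥ 2 (or has a self-loop).
The vertices on cycles are {io, ui, ast, net, opt, cache, lexer, utils} — 8 in total.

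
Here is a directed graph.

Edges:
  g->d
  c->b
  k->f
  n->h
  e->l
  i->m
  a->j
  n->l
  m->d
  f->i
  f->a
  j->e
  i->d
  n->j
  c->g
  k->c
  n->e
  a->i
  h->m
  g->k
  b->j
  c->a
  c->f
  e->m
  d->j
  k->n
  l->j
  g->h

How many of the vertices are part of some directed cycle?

8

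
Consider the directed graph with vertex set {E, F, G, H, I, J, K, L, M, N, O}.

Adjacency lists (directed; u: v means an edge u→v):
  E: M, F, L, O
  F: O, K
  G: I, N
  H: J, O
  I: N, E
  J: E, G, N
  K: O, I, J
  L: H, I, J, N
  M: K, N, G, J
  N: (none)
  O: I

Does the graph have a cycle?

Yes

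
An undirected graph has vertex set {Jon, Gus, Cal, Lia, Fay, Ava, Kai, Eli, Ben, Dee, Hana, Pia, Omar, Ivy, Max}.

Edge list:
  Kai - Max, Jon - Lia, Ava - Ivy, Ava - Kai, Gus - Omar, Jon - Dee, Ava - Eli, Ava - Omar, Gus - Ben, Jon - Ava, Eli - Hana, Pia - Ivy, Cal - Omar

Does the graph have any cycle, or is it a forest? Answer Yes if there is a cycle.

No

DFS, tracking each vertex's parent; an edge to a visited non-parent vertex closes a cycle.
Start from Cal:
visit Cal (parent –)
  visit Omar (parent Cal)
    Omar–Cal: parent, skip
    visit Gus (parent Omar)
      Gus–Omar: parent, skip
      visit Ben (parent Gus)
        Ben–Gus: parent, skip
    visit Ava (parent Omar)
      Ava–Omar: parent, skip
      visit Kai (parent Ava)
        Kai–Ava: parent, skip
        visit Max (parent Kai)
          Max–Kai: parent, skip
      visit Ivy (parent Ava)
        Ivy–Ava: parent, skip
        visit Pia (parent Ivy)
          Pia–Ivy: parent, skip
      visit Eli (parent Ava)
        visit Hana (parent Eli)
          Hana–Eli: parent, skip
        Eli–Ava: parent, skip
      visit Jon (parent Ava)
        visit Lia (parent Jon)
          Lia–Jon: parent, skip
        Jon–Ava: parent, skip
        visit Dee (parent Jon)
          Dee–Jon: parent, skip
visit Fay (parent –)
No non-parent visited neighbor found — the graph is a forest.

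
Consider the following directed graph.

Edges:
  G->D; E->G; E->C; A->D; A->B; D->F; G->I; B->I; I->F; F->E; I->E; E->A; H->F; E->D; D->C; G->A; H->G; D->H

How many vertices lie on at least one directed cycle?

A vertex is on a directed cycle iff it belongs to a strongly connected component of size ≥ 2 (or has a self-loop).
The vertices on cycles are {A, B, D, E, F, G, H, I} — 8 in total.

8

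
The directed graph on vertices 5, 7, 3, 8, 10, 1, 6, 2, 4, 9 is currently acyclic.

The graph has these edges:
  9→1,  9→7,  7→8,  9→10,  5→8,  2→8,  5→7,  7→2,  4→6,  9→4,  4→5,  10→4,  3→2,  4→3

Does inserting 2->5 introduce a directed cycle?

Adding 2→5 creates a cycle iff 5 can already reach 2.
Path from 5: 5 → 7 → 2.
So 5 → … → 2 → 5 is a cycle.

Yes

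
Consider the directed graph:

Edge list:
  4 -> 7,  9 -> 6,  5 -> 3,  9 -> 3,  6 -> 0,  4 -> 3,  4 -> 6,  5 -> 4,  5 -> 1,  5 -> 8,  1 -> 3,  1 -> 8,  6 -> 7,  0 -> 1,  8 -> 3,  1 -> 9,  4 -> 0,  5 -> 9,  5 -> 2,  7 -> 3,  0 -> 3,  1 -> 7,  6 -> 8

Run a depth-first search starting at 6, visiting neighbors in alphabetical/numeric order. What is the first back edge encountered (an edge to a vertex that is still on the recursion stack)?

9→6

DFS from 6 (visiting neighbors in alphabetical/numeric order); mark gray on enter, black on exit:
6 gray
  0 gray
    1 gray
      3 gray
      3 black
      7 gray
        7→3: 3 black — skip
      7 black
      8 gray
        8→3: 3 black — skip
      8 black
      9 gray
        9→3: 3 black — skip
        9→6: 6 is gray → back edge
First back edge: 9 → 6.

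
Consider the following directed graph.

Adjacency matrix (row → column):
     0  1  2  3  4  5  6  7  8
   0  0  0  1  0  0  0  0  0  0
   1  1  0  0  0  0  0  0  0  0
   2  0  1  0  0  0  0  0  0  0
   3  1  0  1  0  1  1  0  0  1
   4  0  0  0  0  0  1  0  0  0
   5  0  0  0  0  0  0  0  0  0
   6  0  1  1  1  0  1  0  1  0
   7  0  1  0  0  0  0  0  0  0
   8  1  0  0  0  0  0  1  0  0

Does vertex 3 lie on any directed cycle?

Yes

3 is on a cycle iff 3 can reach itself via ≥1 edge.
3 → 8 → 6 → 3 — yes.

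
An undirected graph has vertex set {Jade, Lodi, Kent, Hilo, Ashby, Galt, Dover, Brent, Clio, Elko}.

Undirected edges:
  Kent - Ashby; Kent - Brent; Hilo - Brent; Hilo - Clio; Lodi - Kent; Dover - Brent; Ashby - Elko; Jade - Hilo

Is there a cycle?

No

DFS, tracking each vertex's parent; an edge to a visited non-parent vertex closes a cycle.
Start from Ashby:
visit Ashby (parent –)
  visit Elko (parent Ashby)
    Elko–Ashby: parent, skip
  visit Kent (parent Ashby)
    visit Brent (parent Kent)
      visit Hilo (parent Brent)
        Hilo–Brent: parent, skip
        visit Jade (parent Hilo)
          Jade–Hilo: parent, skip
        visit Clio (parent Hilo)
          Clio–Hilo: parent, skip
      visit Dover (parent Brent)
        Dover–Brent: parent, skip
      Brent–Kent: parent, skip
    visit Lodi (parent Kent)
      Lodi–Kent: parent, skip
    Kent–Ashby: parent, skip
visit Galt (parent –)
No non-parent visited neighbor found — the graph is a forest.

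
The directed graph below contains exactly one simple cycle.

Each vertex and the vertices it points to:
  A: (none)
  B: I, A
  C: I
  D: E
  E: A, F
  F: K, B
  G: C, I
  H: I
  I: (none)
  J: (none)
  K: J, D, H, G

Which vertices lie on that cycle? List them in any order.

DFS with gray/black marking from F:
F gray
  K gray
    J gray
    J black
    D gray
      E gray
        A gray
        A black
        E→F: F is gray → back edge
Back edge closes the cycle F → K → D → E → F; its vertices are {D, E, F, K}.

D, E, F, K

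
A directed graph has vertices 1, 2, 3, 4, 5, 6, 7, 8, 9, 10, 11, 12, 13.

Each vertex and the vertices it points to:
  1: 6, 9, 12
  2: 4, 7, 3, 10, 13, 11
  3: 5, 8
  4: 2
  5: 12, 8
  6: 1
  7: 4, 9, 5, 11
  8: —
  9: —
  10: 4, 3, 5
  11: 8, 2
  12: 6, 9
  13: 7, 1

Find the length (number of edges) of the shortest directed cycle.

For each vertex v, BFS finds the shortest path from v back to v.
The shortest such closed walk is 2 → 4 → 2, length 2.

2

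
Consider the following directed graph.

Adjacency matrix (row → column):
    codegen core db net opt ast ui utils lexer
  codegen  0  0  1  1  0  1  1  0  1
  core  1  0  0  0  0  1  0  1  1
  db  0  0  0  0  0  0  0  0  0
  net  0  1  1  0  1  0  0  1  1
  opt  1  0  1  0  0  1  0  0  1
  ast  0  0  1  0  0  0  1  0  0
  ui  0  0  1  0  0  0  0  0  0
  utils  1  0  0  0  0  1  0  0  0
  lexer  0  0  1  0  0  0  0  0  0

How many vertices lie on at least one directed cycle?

5

A vertex is on a directed cycle iff it belongs to a strongly connected component of size ≥ 2 (or has a self-loop).
The vertices on cycles are {net, opt, core, utils, codegen} — 5 in total.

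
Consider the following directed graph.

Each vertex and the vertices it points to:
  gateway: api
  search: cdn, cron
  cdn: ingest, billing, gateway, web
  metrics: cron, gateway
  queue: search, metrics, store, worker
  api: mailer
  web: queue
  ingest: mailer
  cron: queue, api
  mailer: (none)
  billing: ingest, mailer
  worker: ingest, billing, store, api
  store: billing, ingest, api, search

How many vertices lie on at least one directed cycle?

8

A vertex is on a directed cycle iff it belongs to a strongly connected component of size ≥ 2 (or has a self-loop).
The vertices on cycles are {cdn, web, cron, queue, store, search, worker, metrics} — 8 in total.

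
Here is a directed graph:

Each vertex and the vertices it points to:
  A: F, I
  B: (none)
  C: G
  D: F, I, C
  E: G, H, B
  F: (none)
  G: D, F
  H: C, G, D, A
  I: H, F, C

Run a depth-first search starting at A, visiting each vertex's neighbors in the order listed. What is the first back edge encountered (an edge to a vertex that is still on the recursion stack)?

DFS from A (visiting each vertex's neighbors in the order listed); mark gray on enter, black on exit:
A gray
  F gray
  F black
  I gray
    H gray
      C gray
        G gray
          D gray
            D→F: F black — skip
            D→I: I is gray → back edge
First back edge: D → I.

D->I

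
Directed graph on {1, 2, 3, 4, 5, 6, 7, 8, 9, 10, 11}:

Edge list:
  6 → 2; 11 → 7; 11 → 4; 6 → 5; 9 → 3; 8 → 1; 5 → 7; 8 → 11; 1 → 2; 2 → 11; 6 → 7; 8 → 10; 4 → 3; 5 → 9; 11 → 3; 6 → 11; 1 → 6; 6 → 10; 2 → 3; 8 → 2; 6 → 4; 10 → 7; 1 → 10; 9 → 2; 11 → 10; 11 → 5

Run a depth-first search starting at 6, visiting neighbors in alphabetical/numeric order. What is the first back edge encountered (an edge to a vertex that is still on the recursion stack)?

9->2

DFS from 6 (visiting neighbors in alphabetical/numeric order); mark gray on enter, black on exit:
6 gray
  2 gray
    3 gray
    3 black
    11 gray
      11→3: 3 black — skip
      4 gray
        4→3: 3 black — skip
      4 black
      5 gray
        7 gray
        7 black
        9 gray
          9→2: 2 is gray → back edge
First back edge: 9 → 2.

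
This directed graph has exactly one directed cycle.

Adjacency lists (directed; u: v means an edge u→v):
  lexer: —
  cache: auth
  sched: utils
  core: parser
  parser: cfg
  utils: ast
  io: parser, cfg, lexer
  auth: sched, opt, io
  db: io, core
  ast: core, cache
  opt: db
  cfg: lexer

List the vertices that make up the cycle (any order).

ast, auth, cache, sched, utils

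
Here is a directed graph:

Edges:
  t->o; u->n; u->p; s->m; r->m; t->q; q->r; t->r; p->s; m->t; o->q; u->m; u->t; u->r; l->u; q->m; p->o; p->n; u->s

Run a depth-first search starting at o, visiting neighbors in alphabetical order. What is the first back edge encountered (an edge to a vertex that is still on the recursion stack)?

t->o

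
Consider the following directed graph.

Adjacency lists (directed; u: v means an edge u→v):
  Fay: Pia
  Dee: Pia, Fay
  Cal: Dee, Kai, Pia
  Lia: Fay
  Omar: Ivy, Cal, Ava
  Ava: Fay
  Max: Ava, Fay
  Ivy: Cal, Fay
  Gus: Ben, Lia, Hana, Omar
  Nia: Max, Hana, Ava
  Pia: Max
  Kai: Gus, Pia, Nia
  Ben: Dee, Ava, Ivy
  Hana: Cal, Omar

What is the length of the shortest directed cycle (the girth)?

3

For each vertex v, BFS finds the shortest path from v back to v.
The shortest such closed walk is Max → Fay → Pia → Max, length 3.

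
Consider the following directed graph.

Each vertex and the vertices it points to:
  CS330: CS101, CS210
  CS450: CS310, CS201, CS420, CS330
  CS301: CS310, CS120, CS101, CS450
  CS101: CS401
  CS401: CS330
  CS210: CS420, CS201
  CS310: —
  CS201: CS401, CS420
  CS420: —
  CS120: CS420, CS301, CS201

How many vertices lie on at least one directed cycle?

A vertex is on a directed cycle iff it belongs to a strongly connected component of size ≥ 2 (or has a self-loop).
The vertices on cycles are {CS101, CS120, CS201, CS210, CS301, CS330, CS401} — 7 in total.

7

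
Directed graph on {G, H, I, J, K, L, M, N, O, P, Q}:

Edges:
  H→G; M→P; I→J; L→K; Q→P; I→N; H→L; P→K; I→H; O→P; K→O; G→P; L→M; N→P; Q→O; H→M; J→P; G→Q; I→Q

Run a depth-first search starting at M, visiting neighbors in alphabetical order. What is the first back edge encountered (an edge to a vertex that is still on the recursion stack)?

O->P

DFS from M (visiting neighbors in alphabetical order); mark gray on enter, black on exit:
M gray
  P gray
    K gray
      O gray
        O→P: P is gray → back edge
First back edge: O → P.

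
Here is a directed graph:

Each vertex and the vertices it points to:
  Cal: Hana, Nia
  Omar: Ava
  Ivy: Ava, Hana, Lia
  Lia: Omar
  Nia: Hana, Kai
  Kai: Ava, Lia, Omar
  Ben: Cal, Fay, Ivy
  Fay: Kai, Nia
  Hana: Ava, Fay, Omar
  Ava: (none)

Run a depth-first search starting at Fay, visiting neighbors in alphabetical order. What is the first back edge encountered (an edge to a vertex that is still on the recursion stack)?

Hana→Fay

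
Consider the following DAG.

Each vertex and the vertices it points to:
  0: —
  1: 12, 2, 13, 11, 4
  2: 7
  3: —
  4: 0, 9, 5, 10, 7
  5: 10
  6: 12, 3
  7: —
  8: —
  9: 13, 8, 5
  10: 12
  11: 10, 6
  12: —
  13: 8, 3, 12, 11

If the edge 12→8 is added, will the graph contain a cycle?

Adding 12→8 creates a cycle iff 8 can already reach 12.
Explore from 8: no path reaches 12. The graph stays acyclic.

No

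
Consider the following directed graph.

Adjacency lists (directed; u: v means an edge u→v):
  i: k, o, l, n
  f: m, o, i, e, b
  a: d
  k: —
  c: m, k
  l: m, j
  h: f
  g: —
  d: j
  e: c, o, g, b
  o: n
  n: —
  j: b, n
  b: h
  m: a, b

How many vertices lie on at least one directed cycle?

11

A vertex is on a directed cycle iff it belongs to a strongly connected component of size ≥ 2 (or has a self-loop).
The vertices on cycles are {a, b, c, d, e, f, h, i, j, l, m} — 11 in total.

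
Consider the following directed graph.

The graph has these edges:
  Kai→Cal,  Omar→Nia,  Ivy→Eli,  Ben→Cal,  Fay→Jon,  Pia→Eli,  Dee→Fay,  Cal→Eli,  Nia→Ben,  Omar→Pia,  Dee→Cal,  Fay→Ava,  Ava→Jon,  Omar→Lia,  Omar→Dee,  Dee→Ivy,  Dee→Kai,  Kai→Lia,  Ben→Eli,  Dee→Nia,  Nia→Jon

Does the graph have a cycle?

No

DFS with white/gray/black marking, starting from Ivy:
Ivy gray
  Eli gray
  Eli black
Ivy black
Pia gray
  Pia→Eli: Eli black — skip
Pia black
Ava gray
  Jon gray
  Jon black
Ava black
Dee gray
  Fay gray
    Fay→Ava: Ava black — skip
    Fay→Jon: Jon black — skip
  Fay black
  Cal gray
    Cal→Eli: Eli black — skip
  Cal black
  Nia gray
    Nia→Jon: Jon black — skip
    Ben gray
      Ben→Cal: Cal black — skip
      Ben→Eli: Eli black — skip
    Ben black
  Nia black
  Kai gray
    Kai→Cal: Cal black — skip
    Lia gray
    Lia black
  Kai black
  Dee→Ivy: Ivy black — skip
Dee black
Omar gray
  Omar→Lia: Lia black — skip
  Omar→Nia: Nia black — skip
  Omar→Pia: Pia black — skip
  Omar→Dee: Dee black — skip
Omar black
Every edge goes to a white or black vertex — no back edge, so the graph is acyclic.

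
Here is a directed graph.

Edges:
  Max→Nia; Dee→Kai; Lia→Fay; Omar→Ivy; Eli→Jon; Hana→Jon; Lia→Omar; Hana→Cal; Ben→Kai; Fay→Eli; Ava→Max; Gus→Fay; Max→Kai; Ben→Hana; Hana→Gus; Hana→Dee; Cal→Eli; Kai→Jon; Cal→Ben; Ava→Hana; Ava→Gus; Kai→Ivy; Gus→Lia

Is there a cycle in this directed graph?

DFS with white/gray/black marking, starting from Cal:
Cal gray
  Ben gray
    Kai gray
      Ivy gray
      Ivy black
      Jon gray
      Jon black
    Kai black
    Hana gray
      Gus gray
        Lia gray
          Omar gray
            Omar→Ivy: Ivy black — skip
          Omar black
          Fay gray
            Eli gray
              Eli→Jon: Jon black — skip
            Eli black
          Fay black
        Lia black
        Gus→Fay: Fay black — skip
      Gus black
      Hana→Cal: Cal is gray → back edge
Back edge found, so a cycle exists: Cal → Ben → Hana → Cal.

Yes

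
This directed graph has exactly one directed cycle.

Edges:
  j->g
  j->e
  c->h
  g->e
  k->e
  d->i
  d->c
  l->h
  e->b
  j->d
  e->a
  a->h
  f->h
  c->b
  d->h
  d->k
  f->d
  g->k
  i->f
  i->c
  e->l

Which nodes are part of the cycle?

DFS with gray/black marking from d:
d gray
  c gray
    h gray
    h black
    b gray
    b black
  c black
  k gray
    e gray
      a gray
        a→h: h black — skip
      a black
      l gray
        l→h: h black — skip
      l black
      e→b: b black — skip
    e black
  k black
  d→h: h black — skip
  i gray
    f gray
      f→d: d is gray → back edge
Back edge closes the cycle d → i → f → d; its vertices are {d, f, i}.

d, f, i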